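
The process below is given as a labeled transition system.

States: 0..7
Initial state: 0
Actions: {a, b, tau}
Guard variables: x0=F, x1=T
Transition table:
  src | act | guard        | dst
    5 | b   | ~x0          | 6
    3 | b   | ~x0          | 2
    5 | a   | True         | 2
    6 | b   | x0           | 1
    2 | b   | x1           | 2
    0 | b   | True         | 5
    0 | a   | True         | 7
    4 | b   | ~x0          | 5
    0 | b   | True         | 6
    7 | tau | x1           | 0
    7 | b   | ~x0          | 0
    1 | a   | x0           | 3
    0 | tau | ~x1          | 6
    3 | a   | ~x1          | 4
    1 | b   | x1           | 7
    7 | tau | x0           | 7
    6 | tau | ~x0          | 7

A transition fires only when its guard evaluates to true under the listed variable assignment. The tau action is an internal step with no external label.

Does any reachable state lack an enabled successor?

Reachable = {0,2,5,6,7}
  0: a→7  b→5  b→6  [deg 3]
  2: b→2  [deg 1]
  5: a→2  b→6  [deg 2]
  6: tau→7  [deg 1]
  7: b→0  tau→0  [deg 2]

Answer: DEADLOCK-FREE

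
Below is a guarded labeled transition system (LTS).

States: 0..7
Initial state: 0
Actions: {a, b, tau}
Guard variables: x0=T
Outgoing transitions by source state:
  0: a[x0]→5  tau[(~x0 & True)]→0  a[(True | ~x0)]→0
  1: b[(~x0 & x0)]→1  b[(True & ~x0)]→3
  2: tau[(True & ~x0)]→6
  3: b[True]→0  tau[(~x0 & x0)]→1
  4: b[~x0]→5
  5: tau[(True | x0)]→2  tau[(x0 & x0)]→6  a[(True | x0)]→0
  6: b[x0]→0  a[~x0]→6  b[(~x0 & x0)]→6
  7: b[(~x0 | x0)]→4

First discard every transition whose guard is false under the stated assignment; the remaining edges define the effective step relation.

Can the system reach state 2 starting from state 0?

After dropping false guards: 8 live edges.
Layer 0: {0}
Layer 1: {5}  total {0,5}
Layer 2: {2,6}  total {0,2,5,6}
R = {0,2,5,6}
witness 2: a·tau

Answer: REACHABLE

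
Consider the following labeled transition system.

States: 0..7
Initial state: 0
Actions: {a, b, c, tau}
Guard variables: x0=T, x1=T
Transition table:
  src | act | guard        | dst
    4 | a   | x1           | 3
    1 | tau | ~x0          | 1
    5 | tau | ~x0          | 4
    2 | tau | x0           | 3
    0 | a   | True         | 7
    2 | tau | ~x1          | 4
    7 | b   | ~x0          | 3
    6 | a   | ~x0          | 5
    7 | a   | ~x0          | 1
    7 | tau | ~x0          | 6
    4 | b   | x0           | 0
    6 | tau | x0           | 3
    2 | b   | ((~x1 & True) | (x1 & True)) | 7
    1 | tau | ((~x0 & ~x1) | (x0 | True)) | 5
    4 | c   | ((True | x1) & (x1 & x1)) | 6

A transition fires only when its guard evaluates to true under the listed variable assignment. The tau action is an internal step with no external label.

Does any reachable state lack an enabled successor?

Answer: DEADLOCK at state 7

Analysis:
Reach set: {0,7}
  0: a→7  [1 out]
  7: ∅  [no exit]
trace reaching 7: a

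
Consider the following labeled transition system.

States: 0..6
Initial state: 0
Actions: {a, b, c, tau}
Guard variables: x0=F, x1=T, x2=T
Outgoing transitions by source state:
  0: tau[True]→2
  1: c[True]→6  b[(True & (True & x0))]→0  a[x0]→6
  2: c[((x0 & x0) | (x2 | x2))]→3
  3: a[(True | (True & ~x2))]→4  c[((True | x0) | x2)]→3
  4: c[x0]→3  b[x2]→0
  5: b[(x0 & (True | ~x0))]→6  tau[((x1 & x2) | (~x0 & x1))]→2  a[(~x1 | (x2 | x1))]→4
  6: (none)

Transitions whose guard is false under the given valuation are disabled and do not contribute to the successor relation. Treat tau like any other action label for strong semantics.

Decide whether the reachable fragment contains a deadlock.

Answer: DEADLOCK-FREE

Trace:
R = {0,2,3,4}
  0: tau→2  [1 exit(s)]
  2: c→3  [1 exit(s)]
  3: a→4  c→3  [2 exit(s)]
  4: b→0  [1 exit(s)]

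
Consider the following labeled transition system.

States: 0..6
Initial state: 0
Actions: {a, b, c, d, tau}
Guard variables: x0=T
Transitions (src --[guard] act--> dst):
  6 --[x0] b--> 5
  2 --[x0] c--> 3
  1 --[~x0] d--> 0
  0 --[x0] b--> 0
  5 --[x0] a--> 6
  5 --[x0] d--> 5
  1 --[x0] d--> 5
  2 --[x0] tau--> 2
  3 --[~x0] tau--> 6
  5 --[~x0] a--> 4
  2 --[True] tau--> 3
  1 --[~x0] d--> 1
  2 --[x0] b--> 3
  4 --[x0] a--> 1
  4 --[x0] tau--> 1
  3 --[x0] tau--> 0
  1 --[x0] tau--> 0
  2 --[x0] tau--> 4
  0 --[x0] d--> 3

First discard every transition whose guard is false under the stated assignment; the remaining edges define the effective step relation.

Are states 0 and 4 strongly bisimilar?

Answer: NOT BISIMILAR

Working:
Refine partition for ~:
  round 0: {{0,1,2,3,4,5,6}}
  round 1: {{0},{1},{2},{3},{4},{5},{6}}
7 equivalence class(es) (converged in 2)
[0]={0}  [4]={4}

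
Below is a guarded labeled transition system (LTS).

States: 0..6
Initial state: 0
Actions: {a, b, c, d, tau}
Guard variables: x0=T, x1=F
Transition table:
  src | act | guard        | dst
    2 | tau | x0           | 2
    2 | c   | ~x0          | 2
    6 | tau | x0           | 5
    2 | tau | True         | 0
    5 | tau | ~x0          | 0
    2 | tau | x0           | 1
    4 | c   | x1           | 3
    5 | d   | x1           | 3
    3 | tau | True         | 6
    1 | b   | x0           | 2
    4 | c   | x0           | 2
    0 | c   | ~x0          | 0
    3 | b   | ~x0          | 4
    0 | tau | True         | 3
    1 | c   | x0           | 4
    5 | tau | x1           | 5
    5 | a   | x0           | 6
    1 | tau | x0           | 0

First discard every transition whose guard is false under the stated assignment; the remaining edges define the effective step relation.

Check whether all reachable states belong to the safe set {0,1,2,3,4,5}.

Answer: INVARIANT VIOLATED at state 6

Analysis:
Allowed set {0,1,2,3,4,5}
Reach set: {0,3,5,6}
  0: safe
  3: safe
  5: safe
  6: ✗ unsafe
witness against invariant: tau·tau → 6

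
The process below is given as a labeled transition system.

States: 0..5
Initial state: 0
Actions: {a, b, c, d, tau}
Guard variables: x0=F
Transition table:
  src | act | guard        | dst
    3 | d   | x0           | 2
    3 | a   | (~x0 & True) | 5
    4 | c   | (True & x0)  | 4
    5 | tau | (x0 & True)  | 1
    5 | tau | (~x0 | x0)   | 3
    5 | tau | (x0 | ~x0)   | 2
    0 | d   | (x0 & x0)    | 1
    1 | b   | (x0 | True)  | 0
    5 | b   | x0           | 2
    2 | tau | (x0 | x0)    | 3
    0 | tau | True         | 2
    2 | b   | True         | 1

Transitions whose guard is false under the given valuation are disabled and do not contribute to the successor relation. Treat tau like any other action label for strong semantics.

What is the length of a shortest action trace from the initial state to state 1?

Breadth-first toward 1:
  L0 = {0}
  L1 = {2}
  L2 = {1}
1 enters at depth 2; path tau·b

Answer: 2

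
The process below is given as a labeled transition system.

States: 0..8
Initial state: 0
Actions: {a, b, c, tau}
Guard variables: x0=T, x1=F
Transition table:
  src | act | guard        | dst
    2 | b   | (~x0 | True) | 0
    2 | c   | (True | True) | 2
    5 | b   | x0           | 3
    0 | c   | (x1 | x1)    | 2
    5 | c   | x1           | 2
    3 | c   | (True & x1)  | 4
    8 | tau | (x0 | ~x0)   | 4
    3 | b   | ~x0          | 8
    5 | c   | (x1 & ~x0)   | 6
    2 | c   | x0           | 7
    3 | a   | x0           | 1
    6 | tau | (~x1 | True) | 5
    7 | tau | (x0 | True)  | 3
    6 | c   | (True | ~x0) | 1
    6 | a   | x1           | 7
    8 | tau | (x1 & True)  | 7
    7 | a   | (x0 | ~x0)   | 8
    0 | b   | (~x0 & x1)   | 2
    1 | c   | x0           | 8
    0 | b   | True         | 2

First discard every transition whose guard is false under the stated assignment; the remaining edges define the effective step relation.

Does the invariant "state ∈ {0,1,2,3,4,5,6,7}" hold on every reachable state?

Allowed set {0,1,2,3,4,5,6,7}
R = {0,1,2,3,4,7,8}
  0: safe
  1: safe
  2: safe
  3: safe
  4: safe
  7: safe
  8: ✗ unsafe
witness against invariant: b·c·a → 8

Answer: INVARIANT VIOLATED at state 8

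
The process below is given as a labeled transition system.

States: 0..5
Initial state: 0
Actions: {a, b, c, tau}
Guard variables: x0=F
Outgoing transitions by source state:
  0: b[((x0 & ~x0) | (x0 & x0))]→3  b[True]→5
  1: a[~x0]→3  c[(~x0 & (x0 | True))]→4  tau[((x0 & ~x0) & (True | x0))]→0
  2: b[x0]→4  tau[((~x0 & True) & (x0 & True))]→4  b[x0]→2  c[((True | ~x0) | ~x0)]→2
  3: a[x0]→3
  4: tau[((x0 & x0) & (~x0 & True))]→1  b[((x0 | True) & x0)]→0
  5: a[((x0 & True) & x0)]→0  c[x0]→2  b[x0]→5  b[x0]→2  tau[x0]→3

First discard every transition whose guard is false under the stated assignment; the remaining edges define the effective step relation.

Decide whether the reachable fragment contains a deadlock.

Reachable = {0,5}
  0: b→5  [1 out]
  5: ∅  [STUCK]
witness 5: b

Answer: DEADLOCK at state 5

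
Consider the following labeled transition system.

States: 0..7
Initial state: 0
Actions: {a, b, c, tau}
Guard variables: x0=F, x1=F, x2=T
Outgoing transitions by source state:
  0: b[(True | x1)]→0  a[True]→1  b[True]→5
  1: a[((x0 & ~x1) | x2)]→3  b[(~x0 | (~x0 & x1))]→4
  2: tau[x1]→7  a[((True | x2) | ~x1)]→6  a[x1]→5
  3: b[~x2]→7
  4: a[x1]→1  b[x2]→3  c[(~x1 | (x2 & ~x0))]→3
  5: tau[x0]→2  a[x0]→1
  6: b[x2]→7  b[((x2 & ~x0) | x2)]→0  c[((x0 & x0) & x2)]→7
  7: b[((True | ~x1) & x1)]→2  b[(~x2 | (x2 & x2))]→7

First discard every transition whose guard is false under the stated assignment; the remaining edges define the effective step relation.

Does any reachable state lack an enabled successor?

R = {0,1,3,4,5}
  0: a→1  b→0  b→5  [3 exit(s)]
  1: a→3  b→4  [2 exit(s)]
  3: ∅  [deadlock]
  4: b→3  c→3  [2 exit(s)]
  5: ∅  [deadlock]
witness 3: a·a

Answer: DEADLOCK at state 3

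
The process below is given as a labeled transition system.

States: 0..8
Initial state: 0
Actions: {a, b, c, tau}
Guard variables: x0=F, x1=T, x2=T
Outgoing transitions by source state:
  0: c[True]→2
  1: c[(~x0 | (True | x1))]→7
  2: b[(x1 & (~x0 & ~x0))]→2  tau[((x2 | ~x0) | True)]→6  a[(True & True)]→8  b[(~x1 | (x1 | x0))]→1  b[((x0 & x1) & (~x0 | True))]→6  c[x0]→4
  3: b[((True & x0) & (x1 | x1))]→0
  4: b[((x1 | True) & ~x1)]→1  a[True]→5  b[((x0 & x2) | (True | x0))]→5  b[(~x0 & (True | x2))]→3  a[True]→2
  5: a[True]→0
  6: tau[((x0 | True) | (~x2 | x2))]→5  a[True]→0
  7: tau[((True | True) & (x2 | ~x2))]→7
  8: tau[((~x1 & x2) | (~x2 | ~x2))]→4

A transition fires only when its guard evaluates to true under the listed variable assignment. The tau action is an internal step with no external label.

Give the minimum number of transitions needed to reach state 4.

Breadth-first toward 4:
  depth 0: {0}
  depth 1: {2}
  depth 2: {1,6,8}
  depth 3: {5,7}
4 never appears.

Answer: UNREACHABLE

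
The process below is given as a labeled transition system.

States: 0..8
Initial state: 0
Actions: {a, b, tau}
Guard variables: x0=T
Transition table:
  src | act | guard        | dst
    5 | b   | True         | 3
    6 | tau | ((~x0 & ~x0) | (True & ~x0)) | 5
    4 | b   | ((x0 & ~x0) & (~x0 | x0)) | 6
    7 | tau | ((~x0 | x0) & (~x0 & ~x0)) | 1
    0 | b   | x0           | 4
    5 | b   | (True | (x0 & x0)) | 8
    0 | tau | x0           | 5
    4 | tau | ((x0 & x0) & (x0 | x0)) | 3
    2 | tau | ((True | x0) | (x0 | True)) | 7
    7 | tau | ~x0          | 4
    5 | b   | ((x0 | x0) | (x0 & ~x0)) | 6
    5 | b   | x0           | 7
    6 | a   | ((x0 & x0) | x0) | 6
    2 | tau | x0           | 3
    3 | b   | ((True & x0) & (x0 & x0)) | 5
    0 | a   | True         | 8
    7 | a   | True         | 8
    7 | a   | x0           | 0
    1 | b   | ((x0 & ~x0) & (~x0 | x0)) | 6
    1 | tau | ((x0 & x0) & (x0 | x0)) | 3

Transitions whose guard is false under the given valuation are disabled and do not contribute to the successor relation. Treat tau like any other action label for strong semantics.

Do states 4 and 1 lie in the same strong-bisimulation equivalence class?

Compute ~ classes (split until stable):
  P[0] = {{0,1,2,3,4,5,6,7,8}}
  P[1] = {{0},{1,2,4},{3,5},{6,7},{8}}
  P[2] = {{0},{1,4},{2},{3},{5},{6},{7},{8}}
stable after 3 split(s): 8 block(s)
[4]={1,4}  [1]={1,4}

Answer: BISIMILAR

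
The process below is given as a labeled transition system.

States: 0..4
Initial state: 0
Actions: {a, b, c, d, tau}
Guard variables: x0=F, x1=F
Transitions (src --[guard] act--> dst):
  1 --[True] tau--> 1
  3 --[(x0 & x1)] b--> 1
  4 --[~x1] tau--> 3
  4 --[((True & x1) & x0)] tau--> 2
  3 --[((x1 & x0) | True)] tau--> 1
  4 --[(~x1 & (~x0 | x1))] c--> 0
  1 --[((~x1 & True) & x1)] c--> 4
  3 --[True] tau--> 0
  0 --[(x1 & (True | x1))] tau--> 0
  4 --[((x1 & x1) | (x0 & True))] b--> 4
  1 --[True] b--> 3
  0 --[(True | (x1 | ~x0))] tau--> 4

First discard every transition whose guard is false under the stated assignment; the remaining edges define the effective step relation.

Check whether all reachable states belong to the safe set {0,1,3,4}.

Answer: INVARIANT HOLDS

Analysis:
Inv-set: {0,1,3,4}
Reach set: {0,1,3,4}
  0: ok
  1: ok
  3: ok
  4: ok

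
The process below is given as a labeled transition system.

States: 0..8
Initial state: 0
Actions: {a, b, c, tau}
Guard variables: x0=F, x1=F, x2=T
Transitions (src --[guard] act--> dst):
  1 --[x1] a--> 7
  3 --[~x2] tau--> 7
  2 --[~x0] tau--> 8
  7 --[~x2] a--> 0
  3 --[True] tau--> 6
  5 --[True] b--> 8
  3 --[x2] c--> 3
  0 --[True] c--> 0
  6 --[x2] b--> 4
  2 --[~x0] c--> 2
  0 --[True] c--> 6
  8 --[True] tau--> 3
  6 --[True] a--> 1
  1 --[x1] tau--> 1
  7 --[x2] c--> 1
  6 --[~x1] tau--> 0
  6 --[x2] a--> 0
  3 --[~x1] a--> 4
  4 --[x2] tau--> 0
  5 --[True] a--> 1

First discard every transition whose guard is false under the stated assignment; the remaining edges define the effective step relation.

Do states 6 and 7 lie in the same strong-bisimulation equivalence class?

Answer: NOT BISIMILAR

Working:
Bisimulation quotient by refinement:
  P[0] = {{0,1,2,3,4,5,6,7,8}}
  P[1] = {{0,7},{1},{2},{3},{4,8},{5},{6}}
  P[2] = {{0},{1},{2},{3},{4},{5},{6},{7},{8}}
9 equivalence class(es) (converged in 3)
class of 6: {6}; class of 7: {7}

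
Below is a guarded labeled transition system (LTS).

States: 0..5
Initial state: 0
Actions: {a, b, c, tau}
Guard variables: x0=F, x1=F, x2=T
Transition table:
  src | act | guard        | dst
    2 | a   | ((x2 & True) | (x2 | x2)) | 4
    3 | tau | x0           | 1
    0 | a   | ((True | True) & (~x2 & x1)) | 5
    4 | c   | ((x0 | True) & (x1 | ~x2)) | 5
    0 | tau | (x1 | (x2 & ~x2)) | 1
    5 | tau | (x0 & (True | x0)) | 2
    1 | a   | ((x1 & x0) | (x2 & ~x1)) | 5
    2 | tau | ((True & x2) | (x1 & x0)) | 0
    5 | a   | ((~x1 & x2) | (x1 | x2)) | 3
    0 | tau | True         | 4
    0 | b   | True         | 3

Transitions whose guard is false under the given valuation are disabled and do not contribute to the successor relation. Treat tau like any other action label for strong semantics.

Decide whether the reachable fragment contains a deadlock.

Answer: DEADLOCK at state 3

Working:
R = {0,3,4}
  0: b→3  tau→4  [2 exit(s)]
  3: ∅  [deadlock]
  4: ∅  [deadlock]
trace reaching 3: b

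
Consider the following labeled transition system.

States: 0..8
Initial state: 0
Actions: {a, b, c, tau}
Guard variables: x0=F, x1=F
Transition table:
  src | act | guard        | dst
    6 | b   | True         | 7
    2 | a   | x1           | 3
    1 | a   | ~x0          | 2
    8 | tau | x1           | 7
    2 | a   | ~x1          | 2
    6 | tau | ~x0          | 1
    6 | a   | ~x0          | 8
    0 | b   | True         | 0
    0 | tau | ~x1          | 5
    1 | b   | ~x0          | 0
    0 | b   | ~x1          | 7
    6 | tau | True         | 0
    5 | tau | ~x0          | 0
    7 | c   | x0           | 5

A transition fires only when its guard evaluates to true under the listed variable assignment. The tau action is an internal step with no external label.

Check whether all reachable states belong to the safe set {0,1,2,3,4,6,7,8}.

Allowed set {0,1,2,3,4,6,7,8}
Reach set: {0,5,7}
  0: ✓
  5: outside
  7: ✓
counterexample path to 5: tau

Answer: INVARIANT VIOLATED at state 5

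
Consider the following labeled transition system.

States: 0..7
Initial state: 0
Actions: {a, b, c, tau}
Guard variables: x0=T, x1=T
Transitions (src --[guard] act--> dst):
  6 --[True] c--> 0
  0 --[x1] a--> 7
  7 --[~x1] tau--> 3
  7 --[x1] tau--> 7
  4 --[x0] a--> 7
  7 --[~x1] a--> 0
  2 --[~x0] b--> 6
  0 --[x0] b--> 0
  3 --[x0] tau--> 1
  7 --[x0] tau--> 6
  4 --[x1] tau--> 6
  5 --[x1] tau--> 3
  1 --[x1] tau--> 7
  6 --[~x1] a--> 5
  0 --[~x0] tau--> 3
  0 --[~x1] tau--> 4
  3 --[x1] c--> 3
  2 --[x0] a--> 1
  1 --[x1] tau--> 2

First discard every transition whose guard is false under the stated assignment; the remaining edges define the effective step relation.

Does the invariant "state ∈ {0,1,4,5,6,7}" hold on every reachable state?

Inv-set: {0,1,4,5,6,7}
Reach set: {0,6,7}
  0: safe
  6: safe
  7: safe

Answer: INVARIANT HOLDS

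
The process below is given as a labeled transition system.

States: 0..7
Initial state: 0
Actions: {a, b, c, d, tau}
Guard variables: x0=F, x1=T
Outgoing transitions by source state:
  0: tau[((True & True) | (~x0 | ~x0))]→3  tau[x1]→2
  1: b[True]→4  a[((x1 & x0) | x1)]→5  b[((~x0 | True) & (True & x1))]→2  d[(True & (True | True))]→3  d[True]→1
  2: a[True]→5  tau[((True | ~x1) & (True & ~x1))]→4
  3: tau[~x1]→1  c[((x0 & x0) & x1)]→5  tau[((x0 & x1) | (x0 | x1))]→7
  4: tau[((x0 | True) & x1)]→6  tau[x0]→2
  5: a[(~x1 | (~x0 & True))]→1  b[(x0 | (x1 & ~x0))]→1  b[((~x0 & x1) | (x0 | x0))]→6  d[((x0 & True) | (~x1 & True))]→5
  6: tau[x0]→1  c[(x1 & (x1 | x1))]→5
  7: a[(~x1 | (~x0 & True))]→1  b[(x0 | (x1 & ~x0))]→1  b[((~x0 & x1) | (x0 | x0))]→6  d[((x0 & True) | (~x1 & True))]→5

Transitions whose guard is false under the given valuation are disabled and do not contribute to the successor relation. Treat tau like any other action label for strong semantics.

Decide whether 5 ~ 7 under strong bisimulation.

Answer: BISIMILAR

Working:
Bisimulation quotient by refinement:
  P[0] = {{0,1,2,3,4,5,6,7}}
  P[1] = {{0,3,4},{1},{2},{5,7},{6}}
  P[2] = {{0},{1},{2},{3},{4},{5,7},{6}}
7 equivalence class(es) (converged in 3)
[5]={5,7}  [7]={5,7}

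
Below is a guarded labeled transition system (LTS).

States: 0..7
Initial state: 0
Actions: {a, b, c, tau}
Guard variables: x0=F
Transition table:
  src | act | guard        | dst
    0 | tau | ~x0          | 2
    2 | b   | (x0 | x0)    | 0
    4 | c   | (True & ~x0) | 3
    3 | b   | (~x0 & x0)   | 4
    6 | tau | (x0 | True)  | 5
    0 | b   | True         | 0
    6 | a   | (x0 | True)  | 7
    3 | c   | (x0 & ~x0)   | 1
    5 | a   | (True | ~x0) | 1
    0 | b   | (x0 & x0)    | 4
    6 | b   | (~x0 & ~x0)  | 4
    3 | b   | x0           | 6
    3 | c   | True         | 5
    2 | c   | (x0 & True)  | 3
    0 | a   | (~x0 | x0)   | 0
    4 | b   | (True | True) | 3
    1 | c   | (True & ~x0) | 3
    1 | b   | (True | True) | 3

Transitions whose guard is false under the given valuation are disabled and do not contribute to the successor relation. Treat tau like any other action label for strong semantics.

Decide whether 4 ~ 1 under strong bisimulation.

Compute ~ classes (split until stable):
  P[0] = {{0,1,2,3,4,5,6,7}}
  P[1] = {{0,6},{1,4},{2,7},{3},{5}}
  P[2] = {{0},{1,4},{2,7},{3},{5},{6}}
6 equivalence class(es) (converged in 3)
[4]={1,4}  [1]={1,4}

Answer: BISIMILAR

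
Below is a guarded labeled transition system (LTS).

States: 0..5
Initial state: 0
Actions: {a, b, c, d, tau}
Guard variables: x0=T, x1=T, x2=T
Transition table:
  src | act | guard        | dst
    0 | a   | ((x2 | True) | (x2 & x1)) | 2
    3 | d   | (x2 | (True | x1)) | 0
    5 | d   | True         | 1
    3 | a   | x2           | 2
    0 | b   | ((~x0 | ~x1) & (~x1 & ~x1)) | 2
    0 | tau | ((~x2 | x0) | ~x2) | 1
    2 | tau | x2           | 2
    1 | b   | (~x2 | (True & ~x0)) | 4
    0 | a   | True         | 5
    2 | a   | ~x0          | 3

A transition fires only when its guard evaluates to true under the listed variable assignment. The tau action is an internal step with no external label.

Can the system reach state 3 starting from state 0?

Answer: UNREACHABLE

Trace:
Guard filter leaves 7 enabled edge(s).
depth 0: {0}
depth 1: {1,2,5}  now seen {0,1,2,5}
Reachable = {0,1,2,5}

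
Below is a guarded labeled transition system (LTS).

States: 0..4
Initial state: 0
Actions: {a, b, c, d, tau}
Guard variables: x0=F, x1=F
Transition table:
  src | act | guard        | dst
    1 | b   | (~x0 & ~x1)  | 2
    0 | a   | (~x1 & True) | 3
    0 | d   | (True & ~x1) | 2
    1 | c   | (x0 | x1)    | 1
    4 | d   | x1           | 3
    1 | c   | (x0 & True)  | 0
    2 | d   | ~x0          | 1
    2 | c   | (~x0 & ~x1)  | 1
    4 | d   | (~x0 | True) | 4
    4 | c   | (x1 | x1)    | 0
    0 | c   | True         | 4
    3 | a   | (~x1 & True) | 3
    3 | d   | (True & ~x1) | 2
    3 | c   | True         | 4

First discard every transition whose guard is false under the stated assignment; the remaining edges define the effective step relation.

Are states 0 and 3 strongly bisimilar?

Refine partition for ~:
  round 0: {{0,1,2,3,4}}
  round 1: {{0,3},{1},{2},{4}}
4 equivalence class(es) (converged in 2)
[0]={0,3}  [3]={0,3}

Answer: BISIMILAR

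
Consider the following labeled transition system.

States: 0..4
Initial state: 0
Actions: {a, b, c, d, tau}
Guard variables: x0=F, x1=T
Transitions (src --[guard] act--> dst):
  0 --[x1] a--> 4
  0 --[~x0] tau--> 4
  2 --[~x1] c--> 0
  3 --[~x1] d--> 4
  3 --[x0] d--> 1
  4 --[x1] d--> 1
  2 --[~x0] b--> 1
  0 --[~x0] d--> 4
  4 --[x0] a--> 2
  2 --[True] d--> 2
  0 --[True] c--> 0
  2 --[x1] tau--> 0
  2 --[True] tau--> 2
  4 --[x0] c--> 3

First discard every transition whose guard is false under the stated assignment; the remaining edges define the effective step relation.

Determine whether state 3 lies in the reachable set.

After dropping false guards: 9 live edges.
L0 = {0}
L1 = {4}  now seen {0,4}
L2 = {1}  now seen {0,1,4}
Reach set: {0,1,4}

Answer: UNREACHABLE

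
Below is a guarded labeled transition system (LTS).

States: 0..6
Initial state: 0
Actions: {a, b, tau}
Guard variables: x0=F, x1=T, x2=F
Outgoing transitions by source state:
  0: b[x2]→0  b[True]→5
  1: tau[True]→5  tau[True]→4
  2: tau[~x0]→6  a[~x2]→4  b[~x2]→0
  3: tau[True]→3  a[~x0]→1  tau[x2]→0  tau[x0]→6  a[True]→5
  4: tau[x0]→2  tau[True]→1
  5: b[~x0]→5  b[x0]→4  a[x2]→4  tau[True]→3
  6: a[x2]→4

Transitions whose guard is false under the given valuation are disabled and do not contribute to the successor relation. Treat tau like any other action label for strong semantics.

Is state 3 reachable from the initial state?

After dropping false guards: 12 live edges.
depth 0: {0}
depth 1: {5}  now seen {0,5}
depth 2: {3}  now seen {0,3,5}
depth 3: {1}  now seen {0,1,3,5}
depth 4: {4}  now seen {0,1,3,4,5}
Reachable = {0,1,3,4,5}
Path to 3: b·tau

Answer: REACHABLE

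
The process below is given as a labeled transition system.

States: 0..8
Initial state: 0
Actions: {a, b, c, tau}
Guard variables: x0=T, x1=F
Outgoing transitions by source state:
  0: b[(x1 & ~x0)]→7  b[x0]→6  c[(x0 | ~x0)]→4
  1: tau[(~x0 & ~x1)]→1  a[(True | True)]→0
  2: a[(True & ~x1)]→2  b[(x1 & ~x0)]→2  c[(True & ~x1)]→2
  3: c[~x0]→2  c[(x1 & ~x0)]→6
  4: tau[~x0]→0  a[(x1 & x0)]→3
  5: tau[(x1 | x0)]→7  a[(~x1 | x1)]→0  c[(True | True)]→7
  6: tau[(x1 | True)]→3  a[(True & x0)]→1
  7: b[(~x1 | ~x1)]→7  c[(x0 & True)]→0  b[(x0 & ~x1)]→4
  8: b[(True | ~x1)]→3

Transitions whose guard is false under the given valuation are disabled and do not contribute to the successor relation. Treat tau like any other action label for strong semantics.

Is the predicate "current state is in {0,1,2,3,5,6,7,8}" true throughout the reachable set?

Answer: INVARIANT VIOLATED at state 4

Analysis:
Allowed set {0,1,2,3,5,6,7,8}
R = {0,1,3,4,6}
  0: ✓
  1: ✓
  3: ✓
  4: ✗ unsafe
  6: ✓
counterexample path to 4: c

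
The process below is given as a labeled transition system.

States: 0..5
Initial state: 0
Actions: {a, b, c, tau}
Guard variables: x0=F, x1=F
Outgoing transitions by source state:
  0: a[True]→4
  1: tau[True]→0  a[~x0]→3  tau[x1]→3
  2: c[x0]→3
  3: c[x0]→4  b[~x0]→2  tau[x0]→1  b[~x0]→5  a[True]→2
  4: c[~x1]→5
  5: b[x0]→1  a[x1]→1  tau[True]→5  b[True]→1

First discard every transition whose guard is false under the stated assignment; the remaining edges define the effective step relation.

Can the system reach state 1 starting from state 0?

Guard filter leaves 9 enabled edge(s).
depth 0: {0}
depth 1: {4}  now seen {0,4}
depth 2: {5}  now seen {0,4,5}
depth 3: {1}  now seen {0,1,4,5}
depth 4: {3}  now seen {0,1,3,4,5}
depth 5: {2}  now seen {0,1,2,3,4,5}
Reachable = {0,1,2,3,4,5}
trace reaching 1: a·c·b

Answer: REACHABLE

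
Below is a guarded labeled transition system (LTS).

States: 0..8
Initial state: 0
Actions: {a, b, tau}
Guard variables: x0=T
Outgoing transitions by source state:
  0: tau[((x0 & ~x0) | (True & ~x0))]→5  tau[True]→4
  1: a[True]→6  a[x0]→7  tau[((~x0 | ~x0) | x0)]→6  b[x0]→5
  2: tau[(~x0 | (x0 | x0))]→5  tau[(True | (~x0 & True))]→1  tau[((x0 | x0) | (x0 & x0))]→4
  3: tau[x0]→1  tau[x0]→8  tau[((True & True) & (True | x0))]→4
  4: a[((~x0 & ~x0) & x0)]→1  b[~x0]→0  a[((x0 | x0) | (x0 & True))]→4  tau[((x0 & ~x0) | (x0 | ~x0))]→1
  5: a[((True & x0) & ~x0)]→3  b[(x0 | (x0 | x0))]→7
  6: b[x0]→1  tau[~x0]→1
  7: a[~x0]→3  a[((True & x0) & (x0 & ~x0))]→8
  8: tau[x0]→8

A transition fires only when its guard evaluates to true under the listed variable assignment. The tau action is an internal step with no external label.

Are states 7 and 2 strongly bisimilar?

Answer: NOT BISIMILAR

Analysis:
Bisimulation quotient by refinement:
  π0 = {{0,1,2,3,4,5,6,7,8}}
  π1 = {{0,2,3,8},{1},{4},{5,6},{7}}
  π2 = {{0},{1},{2},{3},{4},{5},{6},{7},{8}}
Fixed point at round 3; 9 class(es).
class of 7: {7}; class of 2: {2}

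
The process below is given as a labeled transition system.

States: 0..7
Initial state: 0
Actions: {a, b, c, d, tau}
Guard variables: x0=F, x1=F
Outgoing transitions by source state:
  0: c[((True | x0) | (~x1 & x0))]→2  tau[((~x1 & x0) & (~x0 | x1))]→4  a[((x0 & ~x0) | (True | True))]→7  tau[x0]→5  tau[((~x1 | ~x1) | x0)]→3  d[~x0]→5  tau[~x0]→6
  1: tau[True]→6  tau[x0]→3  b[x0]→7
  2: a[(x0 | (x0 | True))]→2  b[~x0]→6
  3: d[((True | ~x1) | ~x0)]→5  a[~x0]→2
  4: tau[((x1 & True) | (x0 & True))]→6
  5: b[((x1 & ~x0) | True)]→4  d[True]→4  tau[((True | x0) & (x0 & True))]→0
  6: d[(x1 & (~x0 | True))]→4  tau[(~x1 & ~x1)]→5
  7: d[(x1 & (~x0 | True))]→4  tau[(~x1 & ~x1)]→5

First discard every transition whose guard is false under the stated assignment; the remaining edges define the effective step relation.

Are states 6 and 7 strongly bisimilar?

Refine partition for ~:
  π0 = {{0,1,2,3,4,5,6,7}}
  π1 = {{0},{1,6,7},{2},{3},{4},{5}}
  π2 = {{0},{1},{2},{3},{4},{5},{6,7}}
stable after 3 split(s): 7 block(s)
[6]={6,7}  [7]={6,7}

Answer: BISIMILAR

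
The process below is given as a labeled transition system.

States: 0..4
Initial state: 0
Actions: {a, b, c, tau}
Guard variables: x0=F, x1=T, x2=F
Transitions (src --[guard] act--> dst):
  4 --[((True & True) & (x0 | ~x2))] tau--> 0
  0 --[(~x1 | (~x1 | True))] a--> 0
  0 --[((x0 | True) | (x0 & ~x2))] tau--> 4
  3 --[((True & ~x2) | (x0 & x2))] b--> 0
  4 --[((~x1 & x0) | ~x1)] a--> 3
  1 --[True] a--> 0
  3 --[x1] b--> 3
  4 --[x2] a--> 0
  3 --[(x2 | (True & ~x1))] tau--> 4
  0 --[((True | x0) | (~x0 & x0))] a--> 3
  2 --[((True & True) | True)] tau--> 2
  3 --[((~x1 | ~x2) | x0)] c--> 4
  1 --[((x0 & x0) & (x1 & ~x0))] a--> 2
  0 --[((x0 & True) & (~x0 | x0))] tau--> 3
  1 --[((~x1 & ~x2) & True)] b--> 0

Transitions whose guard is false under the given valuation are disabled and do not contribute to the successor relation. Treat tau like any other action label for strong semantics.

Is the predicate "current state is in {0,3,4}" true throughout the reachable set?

Allowed set {0,3,4}
R = {0,3,4}
  0: safe
  3: safe
  4: safe

Answer: INVARIANT HOLDS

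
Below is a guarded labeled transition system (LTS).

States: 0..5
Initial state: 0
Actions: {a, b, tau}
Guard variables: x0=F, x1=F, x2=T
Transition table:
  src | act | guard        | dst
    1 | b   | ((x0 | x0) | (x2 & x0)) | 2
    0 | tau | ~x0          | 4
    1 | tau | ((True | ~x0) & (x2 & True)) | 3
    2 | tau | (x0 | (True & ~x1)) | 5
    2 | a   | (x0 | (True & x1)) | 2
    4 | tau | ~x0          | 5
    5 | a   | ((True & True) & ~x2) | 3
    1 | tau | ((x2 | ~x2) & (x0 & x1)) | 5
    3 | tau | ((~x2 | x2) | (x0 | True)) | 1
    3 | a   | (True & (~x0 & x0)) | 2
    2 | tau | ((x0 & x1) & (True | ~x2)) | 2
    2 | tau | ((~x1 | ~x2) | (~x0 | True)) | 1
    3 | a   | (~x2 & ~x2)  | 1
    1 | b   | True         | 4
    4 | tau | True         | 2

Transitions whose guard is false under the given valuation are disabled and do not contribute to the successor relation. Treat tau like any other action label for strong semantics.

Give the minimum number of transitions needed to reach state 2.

Layered search for 2:
  L0 = {0}
  L1 = {4}
  L2 = {2,5}
depth(2)=2, e.g. tau·tau

Answer: 2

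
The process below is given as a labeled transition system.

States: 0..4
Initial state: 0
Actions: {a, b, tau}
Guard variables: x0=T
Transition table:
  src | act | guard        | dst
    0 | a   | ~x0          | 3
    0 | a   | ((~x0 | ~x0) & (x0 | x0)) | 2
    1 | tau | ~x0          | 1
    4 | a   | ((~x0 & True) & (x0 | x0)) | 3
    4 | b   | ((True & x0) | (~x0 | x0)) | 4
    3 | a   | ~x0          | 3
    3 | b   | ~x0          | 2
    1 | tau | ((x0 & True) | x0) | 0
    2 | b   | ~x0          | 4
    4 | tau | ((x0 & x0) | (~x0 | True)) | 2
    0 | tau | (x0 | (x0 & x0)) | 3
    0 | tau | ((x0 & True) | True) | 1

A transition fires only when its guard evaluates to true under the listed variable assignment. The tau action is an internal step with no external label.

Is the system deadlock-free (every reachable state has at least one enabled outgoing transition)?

Answer: DEADLOCK at state 3

Analysis:
Reach set: {0,1,3}
  0: tau→1  tau→3  [deg 2]
  1: tau→0  [deg 1]
  3: ∅  [no exit]
witness 3: tau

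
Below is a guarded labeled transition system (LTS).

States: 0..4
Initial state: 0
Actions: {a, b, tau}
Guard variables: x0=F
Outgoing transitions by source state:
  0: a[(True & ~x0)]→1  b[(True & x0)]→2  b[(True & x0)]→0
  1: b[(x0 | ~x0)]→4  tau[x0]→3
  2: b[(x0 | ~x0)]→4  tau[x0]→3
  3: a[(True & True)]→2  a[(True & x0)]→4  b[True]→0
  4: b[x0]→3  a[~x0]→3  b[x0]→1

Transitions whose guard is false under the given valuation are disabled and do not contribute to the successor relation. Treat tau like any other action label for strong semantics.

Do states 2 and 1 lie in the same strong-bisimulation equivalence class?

Bisimulation quotient by refinement:
  π0 = {{0,1,2,3,4}}
  π1 = {{0,4},{1,2},{3}}
  π2 = {{0},{1,2},{3},{4}}
4 equivalence class(es) (converged in 3)
class of 2: {1,2}; class of 1: {1,2}

Answer: BISIMILAR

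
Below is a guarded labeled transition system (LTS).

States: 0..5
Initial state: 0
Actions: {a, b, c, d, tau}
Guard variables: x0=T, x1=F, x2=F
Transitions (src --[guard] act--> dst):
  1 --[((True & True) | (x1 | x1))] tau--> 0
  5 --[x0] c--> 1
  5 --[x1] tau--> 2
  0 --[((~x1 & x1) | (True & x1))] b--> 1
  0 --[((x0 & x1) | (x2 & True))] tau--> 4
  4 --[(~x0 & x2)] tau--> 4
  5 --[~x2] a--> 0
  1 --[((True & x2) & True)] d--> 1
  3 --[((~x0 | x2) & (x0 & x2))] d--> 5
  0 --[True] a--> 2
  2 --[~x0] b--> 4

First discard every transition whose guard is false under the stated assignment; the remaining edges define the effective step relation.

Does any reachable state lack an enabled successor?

Answer: DEADLOCK at state 2

Trace:
Reach set: {0,2}
  0: a→2  [deg 1]
  2: ∅  [STUCK]
trace reaching 2: a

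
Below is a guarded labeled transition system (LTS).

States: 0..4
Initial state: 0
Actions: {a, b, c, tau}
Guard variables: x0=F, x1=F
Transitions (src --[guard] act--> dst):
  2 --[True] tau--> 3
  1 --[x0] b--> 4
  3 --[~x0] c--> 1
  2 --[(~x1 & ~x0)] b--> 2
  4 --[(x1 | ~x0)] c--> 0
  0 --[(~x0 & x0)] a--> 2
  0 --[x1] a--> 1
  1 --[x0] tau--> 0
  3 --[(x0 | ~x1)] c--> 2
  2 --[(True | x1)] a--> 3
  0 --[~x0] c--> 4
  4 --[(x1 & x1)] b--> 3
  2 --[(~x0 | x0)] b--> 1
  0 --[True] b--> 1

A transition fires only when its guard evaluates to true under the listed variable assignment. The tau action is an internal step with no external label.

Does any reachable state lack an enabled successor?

Reachable = {0,1,4}
  0: b→1  c→4  [2 out]
  1: ∅  [deadlock]
  4: c→0  [1 out]
trace reaching 1: b

Answer: DEADLOCK at state 1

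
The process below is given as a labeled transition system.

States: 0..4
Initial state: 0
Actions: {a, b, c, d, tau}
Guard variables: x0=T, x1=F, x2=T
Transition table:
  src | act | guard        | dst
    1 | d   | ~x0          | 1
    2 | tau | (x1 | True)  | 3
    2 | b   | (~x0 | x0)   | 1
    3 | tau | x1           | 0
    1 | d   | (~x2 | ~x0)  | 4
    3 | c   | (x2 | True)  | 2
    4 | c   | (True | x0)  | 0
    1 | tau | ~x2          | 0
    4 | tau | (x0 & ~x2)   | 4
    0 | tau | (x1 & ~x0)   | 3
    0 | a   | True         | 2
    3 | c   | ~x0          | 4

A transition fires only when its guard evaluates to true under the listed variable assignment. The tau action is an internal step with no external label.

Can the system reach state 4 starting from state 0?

Answer: UNREACHABLE

Trace:
After dropping false guards: 5 live edges.
Layer 0: {0}
Layer 1: {2}  now seen {0,2}
Layer 2: {1,3}  now seen {0,1,2,3}
Reachable = {0,1,2,3}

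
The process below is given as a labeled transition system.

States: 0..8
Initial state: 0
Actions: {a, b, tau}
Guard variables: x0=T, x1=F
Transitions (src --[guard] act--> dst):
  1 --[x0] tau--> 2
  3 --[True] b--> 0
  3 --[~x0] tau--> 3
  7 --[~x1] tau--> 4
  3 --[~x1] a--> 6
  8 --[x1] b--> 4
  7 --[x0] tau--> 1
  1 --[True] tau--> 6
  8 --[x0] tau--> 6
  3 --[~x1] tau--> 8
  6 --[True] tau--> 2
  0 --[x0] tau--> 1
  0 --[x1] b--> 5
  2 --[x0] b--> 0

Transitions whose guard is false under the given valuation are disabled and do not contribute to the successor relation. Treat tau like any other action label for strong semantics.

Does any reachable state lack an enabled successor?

Answer: DEADLOCK-FREE

Working:
R = {0,1,2,6}
  0: tau→1  [deg 1]
  1: tau→2  tau→6  [deg 2]
  2: b→0  [deg 1]
  6: tau→2  [deg 1]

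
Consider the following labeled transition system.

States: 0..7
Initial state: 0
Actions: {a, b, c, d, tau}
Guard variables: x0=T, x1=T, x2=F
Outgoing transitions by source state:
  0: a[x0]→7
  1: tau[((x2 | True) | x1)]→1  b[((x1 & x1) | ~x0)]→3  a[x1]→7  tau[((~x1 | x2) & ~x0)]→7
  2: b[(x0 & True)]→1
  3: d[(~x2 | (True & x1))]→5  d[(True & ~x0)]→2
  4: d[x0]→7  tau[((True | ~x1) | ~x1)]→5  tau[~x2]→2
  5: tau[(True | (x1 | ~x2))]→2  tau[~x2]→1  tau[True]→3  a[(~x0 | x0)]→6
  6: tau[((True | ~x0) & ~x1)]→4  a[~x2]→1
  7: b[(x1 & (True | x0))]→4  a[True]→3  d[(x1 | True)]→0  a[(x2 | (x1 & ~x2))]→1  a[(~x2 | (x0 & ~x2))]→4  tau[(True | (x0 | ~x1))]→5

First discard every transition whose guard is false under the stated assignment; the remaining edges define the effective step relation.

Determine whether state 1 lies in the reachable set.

Answer: REACHABLE

Trace:
20 transition(s) survive guard evaluation.
depth 0: {0}
depth 1: {7}  total {0,7}
depth 2: {1,3,4,5}  total {0,1,3,4,5,7}
depth 3: {2,6}  total {0,1,2,3,4,5,6,7}
Reachable = {0,1,2,3,4,5,6,7}
trace reaching 1: a·a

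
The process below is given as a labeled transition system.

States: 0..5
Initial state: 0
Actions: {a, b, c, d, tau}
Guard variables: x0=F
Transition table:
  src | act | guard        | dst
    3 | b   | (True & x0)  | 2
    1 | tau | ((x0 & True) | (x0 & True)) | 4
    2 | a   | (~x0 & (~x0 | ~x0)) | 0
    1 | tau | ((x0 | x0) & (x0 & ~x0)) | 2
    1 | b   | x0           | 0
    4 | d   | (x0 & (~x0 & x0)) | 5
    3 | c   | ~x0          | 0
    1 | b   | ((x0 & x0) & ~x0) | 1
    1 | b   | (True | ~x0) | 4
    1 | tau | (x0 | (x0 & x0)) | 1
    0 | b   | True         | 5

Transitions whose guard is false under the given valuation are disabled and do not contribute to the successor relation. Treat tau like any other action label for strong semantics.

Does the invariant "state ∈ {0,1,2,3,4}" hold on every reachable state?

Answer: INVARIANT VIOLATED at state 5

Analysis:
Inv-set: {0,1,2,3,4}
R = {0,5}
  0: ✓
  5: VIOLATES
witness against invariant: b → 5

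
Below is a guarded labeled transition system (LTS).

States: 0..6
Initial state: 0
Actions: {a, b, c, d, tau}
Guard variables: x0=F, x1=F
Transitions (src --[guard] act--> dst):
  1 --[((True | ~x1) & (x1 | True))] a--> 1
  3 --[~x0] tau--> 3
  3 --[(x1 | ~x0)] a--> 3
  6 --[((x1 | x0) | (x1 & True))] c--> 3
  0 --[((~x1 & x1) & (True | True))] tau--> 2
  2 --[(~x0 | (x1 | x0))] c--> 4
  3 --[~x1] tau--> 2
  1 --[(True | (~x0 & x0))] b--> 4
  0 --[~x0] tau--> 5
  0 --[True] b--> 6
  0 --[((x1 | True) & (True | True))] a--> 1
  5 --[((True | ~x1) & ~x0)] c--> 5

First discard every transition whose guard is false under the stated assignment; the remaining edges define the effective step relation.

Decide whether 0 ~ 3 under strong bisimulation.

Answer: NOT BISIMILAR

Trace:
Compute ~ classes (split until stable):
  P[0] = {{0,1,2,3,4,5,6}}
  P[1] = {{0},{1},{2,5},{3},{4,6}}
  P[2] = {{0},{1},{2},{3},{4,6},{5}}
Fixed point at round 3; 6 class(es).
[0]={0}  [3]={3}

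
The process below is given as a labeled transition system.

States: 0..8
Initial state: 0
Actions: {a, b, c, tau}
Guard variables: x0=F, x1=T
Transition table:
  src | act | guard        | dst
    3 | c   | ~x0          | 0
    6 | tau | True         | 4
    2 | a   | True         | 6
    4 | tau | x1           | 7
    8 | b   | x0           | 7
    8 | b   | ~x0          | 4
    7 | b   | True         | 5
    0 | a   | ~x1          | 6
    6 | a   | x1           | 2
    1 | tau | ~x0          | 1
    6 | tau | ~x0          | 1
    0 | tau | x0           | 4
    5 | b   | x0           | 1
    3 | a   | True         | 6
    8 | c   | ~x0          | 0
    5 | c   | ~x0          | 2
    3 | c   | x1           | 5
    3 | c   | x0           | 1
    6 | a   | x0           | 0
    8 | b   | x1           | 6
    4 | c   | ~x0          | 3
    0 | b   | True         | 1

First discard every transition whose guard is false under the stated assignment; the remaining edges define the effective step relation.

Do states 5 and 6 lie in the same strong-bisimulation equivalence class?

Answer: NOT BISIMILAR

Trace:
Bisimulation quotient by refinement:
  round 0: {{0,1,2,3,4,5,6,7,8}}
  round 1: {{0,7},{1},{2},{3},{4},{5},{6},{8}}
  round 2: {{0},{1},{2},{3},{4},{5},{6},{7},{8}}
Fixed point at round 3; 9 class(es).
[5]={5}  [6]={6}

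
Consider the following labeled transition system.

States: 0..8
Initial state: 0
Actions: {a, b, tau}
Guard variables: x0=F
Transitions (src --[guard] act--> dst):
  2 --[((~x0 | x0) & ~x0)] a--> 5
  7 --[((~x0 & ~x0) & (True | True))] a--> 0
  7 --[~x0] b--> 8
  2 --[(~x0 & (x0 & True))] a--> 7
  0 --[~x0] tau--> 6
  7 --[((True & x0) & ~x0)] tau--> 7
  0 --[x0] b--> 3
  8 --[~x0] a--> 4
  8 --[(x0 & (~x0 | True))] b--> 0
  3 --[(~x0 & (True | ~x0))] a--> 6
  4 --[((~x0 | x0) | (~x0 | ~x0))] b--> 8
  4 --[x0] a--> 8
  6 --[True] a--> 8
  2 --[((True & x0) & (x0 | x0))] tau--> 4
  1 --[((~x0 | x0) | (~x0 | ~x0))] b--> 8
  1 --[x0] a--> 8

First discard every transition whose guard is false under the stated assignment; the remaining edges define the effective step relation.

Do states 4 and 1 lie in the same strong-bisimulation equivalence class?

Bisimulation quotient by refinement:
  P[0] = {{0,1,2,3,4,5,6,7,8}}
  P[1] = {{0},{1,4},{2,3,6,8},{5},{7}}
  P[2] = {{0},{1,4},{2},{3,6},{5},{7},{8}}
  P[3] = {{0},{1,4},{2},{3},{5},{6},{7},{8}}
Fixed point at round 4; 8 class(es).
4∈{1,4}, 1∈{1,4}

Answer: BISIMILAR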